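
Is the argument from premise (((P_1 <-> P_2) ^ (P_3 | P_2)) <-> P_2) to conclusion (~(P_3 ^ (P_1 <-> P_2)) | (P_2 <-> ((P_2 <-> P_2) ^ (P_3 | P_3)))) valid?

no

P_1 | P_2 | P_3 | φ | ψ
--- | --- | --- | - | -
 T  |  T  |  T  | F | T
 T  |  T  |  F  | F | T
 T  |  F  |  T  | F | T
 T  |  F  |  F  | T | T
 F  |  T  |  T  | T | F
 F  |  T  |  F  | T | T
 F  |  F  |  T  | T | T
 F  |  F  |  F  | F | F
At P_1=F, P_2=T, P_3=T we have φ true but ψ false, so φ does not entail ψ.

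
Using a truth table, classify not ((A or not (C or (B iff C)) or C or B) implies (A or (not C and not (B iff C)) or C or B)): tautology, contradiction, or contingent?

contradiction

A  B  C  |  (B iff C)  (C or (B iff C))  not (C or (B iff C))  not C  not (B iff C)  (not C and not (B iff C))  φ
F  F  F  |      T             T                   F              T          F                    F              F
F  F  T  |      F             T                   F              F          T                    F              F
F  T  F  |      F             F                   T              T          T                    T              F
F  T  T  |      T             T                   F              F          F                    F              F
T  F  F  |      T             T                   F              T          F                    F              F
T  F  T  |      F             T                   F              F          T                    F              F
T  T  F  |      F             F                   T              T          T                    T              F
T  T  T  |      T             T                   F              F          F                    F              F
Every row is F, so the formula is a contradiction.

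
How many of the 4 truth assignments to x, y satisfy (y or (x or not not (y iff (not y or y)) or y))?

3

x | y | φ
- | - | -
0 | 0 | 0
0 | 1 | 1
1 | 0 | 1
1 | 1 | 1
The formula is true on 3 of the 4 rows.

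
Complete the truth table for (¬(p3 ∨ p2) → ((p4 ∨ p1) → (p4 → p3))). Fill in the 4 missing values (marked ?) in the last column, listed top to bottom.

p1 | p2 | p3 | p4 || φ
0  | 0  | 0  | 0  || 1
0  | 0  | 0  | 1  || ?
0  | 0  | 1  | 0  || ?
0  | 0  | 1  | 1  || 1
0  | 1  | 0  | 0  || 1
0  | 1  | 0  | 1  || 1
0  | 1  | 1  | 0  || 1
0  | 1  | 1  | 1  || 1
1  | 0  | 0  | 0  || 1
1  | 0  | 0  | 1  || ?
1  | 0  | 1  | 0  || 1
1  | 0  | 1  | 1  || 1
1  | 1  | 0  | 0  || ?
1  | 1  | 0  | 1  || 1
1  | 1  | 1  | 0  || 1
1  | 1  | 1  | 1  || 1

0, 1, 0, 1

Row p1=0, p2=0, p3=0, p4=1: ¬(p3 ∨ p2) = 1, ((p4 ∨ p1) → (p4 → p3)) = 0, so the formula = 0.
Row p1=0, p2=0, p3=1, p4=0: ¬(p3 ∨ p2) = 0, ((p4 ∨ p1) → (p4 → p3)) = 1, so the formula = 1.
Row p1=1, p2=0, p3=0, p4=1: ¬(p3 ∨ p2) = 1, ((p4 ∨ p1) → (p4 → p3)) = 0, so the formula = 0.
Row p1=1, p2=1, p3=0, p4=0: ¬(p3 ∨ p2) = 0, ((p4 ∨ p1) → (p4 → p3)) = 1, so the formula = 1.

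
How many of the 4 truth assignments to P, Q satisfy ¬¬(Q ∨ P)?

3

P | Q | ¬¬(Q ∨ P)
- | - | ---------
1 | 1 |     1    
1 | 0 |     1    
0 | 1 |     1    
0 | 0 |     0    
The formula is true on 3 of the 4 rows.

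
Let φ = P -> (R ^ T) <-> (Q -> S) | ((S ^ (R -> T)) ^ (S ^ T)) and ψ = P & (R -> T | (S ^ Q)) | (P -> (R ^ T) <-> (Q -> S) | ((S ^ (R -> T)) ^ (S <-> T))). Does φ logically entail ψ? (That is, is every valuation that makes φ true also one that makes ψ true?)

no

  P   |   Q   |   R   |   S   |   T   |   φ   |   ψ  
----- | ----- | ----- | ----- | ----- | ----- | -----
 True |  True |  True |  True |  True | False |  True
 True |  True |  True |  True | False |  True |  True
 True |  True |  True | False |  True |  True |  True
 True |  True |  True | False | False | False |  True
 True |  True | False |  True |  True |  True |  True
 True |  True | False |  True | False | False |  True
 True |  True | False | False |  True | False |  True
 True |  True | False | False | False | False |  True
 True | False |  True |  True |  True | False |  True
 True | False |  True |  True | False |  True |  True
 True | False |  True | False |  True | False |  True
 True | False |  True | False | False |  True |  True
 True | False | False |  True |  True |  True |  True
 True | False | False |  True | False | False |  True
 True | False | False | False |  True |  True |  True
 True | False | False | False | False | False |  True
False |  True |  True |  True |  True |  True |  True
False |  True |  True |  True | False |  True |  True
False |  True |  True | False |  True | False |  True
False |  True |  True | False | False | False |  True
False |  True | False |  True |  True |  True |  True
False |  True | False |  True | False |  True |  True
False |  True | False | False |  True | False |  True
False |  True | False | False | False |  True | False
False | False |  True |  True |  True |  True |  True
False | False |  True |  True | False |  True |  True
False | False |  True | False |  True |  True |  True
False | False |  True | False | False |  True |  True
False | False | False |  True |  True |  True |  True
False | False | False |  True | False |  True |  True
False | False | False | False |  True |  True |  True
False | False | False | False | False |  True |  True
At P=False, Q=True, R=False, S=False, T=False we have φ true but ψ false, so φ does not entail ψ.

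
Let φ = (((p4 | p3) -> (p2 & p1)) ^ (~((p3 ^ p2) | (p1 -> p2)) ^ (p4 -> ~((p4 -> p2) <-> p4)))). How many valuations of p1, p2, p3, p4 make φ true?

p1 | p2 | p3 | p4 || φ
1  | 1  | 1  | 1  || 1
1  | 1  | 1  | 0  || 0
1  | 1  | 0  | 1  || 1
1  | 1  | 0  | 0  || 0
1  | 0  | 1  | 1  || 1
1  | 0  | 1  | 0  || 1
1  | 0  | 0  | 1  || 0
1  | 0  | 0  | 0  || 1
0  | 1  | 1  | 1  || 0
0  | 1  | 1  | 0  || 1
0  | 1  | 0  | 1  || 0
0  | 1  | 0  | 0  || 0
0  | 0  | 1  | 1  || 1
0  | 0  | 1  | 0  || 1
0  | 0  | 0  | 1  || 1
0  | 0  | 0  | 0  || 0
The formula is true on 9 of the 16 rows.

9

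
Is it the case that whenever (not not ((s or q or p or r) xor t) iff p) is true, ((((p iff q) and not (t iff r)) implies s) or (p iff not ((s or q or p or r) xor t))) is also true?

p | q | r | s | t || φ | ψ
T | T | T | T | T || F | T
T | T | T | T | F || T | T
T | T | T | F | T || F | T
T | T | T | F | F || T | F
T | T | F | T | T || F | T
T | T | F | T | F || T | T
T | T | F | F | T || F | T
T | T | F | F | F || T | T
T | F | T | T | T || F | T
T | F | T | T | F || T | T
T | F | T | F | T || F | T
T | F | T | F | F || T | T
T | F | F | T | T || F | T
T | F | F | T | F || T | T
T | F | F | F | T || F | T
T | F | F | F | F || T | T
F | T | T | T | T || T | T
F | T | T | T | F || F | T
F | T | T | F | T || T | T
F | T | T | F | F || F | T
F | T | F | T | T || T | T
F | T | F | T | F || F | T
F | T | F | F | T || T | T
F | T | F | F | F || F | T
F | F | T | T | T || T | T
F | F | T | T | F || F | T
F | F | T | F | T || T | T
F | F | T | F | F || F | T
F | F | F | T | T || T | T
F | F | F | T | F || F | T
F | F | F | F | T || F | T
F | F | F | F | F || T | T
At p=T, q=T, r=T, s=F, t=F we have φ true but ψ false, so φ does not entail ψ.

no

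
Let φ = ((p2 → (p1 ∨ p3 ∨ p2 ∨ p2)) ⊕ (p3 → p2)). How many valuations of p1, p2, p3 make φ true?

2

p1 | p2 | p3 | φ
-- | -- | -- | -
T  | T  | T  | F
T  | T  | F  | F
T  | F  | T  | T
T  | F  | F  | F
F  | T  | T  | F
F  | T  | F  | F
F  | F  | T  | T
F  | F  | F  | F
The formula is true on 2 of the 8 rows.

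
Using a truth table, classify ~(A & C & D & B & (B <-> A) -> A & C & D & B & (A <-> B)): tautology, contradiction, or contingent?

contradiction

A | B | C | D | φ
- | - | - | - | -
F | F | F | F | F
F | F | F | T | F
F | F | T | F | F
F | F | T | T | F
F | T | F | F | F
F | T | F | T | F
F | T | T | F | F
F | T | T | T | F
T | F | F | F | F
T | F | F | T | F
T | F | T | F | F
T | F | T | T | F
T | T | F | F | F
T | T | F | T | F
T | T | T | F | F
T | T | T | T | F
Every row is F, so the formula is a contradiction.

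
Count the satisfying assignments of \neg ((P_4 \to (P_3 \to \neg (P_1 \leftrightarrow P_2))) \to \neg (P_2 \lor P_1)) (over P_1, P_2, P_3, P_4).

P_1 | P_2 | P_3 | P_4 | (P_1 \leftrightarrow P_2) | (P_2 \lor P_1) | \neg (P_2 \lor P_1) | φ
--- | --- | --- | --- | ------------------------- | -------------- | ------------------- | -
 0  |  0  |  0  |  0  |             1             |       0        |          1          | 0
 0  |  0  |  0  |  1  |             1             |       0        |          1          | 0
 0  |  0  |  1  |  0  |             1             |       0        |          1          | 0
 0  |  0  |  1  |  1  |             1             |       0        |          1          | 0
 0  |  1  |  0  |  0  |             0             |       1        |          0          | 1
 0  |  1  |  0  |  1  |             0             |       1        |          0          | 1
 0  |  1  |  1  |  0  |             0             |       1        |          0          | 1
 0  |  1  |  1  |  1  |             0             |       1        |          0          | 1
 1  |  0  |  0  |  0  |             0             |       1        |          0          | 1
 1  |  0  |  0  |  1  |             0             |       1        |          0          | 1
 1  |  0  |  1  |  0  |             0             |       1        |          0          | 1
 1  |  0  |  1  |  1  |             0             |       1        |          0          | 1
 1  |  1  |  0  |  0  |             1             |       1        |          0          | 1
 1  |  1  |  0  |  1  |             1             |       1        |          0          | 1
 1  |  1  |  1  |  0  |             1             |       1        |          0          | 1
 1  |  1  |  1  |  1  |             1             |       1        |          0          | 0
The formula is true on 11 of the 16 rows.

11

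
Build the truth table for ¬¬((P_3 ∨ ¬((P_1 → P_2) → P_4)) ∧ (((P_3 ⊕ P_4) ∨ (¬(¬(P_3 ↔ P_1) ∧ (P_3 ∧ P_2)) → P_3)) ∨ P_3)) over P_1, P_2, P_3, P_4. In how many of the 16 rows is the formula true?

P_1 | P_2 | P_3 | P_4 || (P_1 → P_2) | ((P_1 → P_2) → P_4) | ¬((P_1 → P_2) → P_4) | (P_3 ∨ ¬((P_1 → P_2) → P_4)) | (P_3 ⊕ P_4) | (P_3 ↔ P_1) | ¬(P_3 ↔ P_1) | (P_3 ∧ P_2) | (¬(P_3 ↔ P_1) ∧ (P_3 ∧ P_2)) | φ
 1  |  1  |  1  |  1  ||      1      |          1          |          0           |              1               |      0      |      1      |      0       |      1      |              0               | 1
 1  |  1  |  1  |  0  ||      1      |          0          |          1           |              1               |      1      |      1      |      0       |      1      |              0               | 1
 1  |  1  |  0  |  1  ||      1      |          1          |          0           |              0               |      1      |      0      |      1       |      0      |              0               | 0
 1  |  1  |  0  |  0  ||      1      |          0          |          1           |              1               |      0      |      0      |      1       |      0      |              0               | 0
 1  |  0  |  1  |  1  ||      0      |          1          |          0           |              1               |      0      |      1      |      0       |      0      |              0               | 1
 1  |  0  |  1  |  0  ||      0      |          1          |          0           |              1               |      1      |      1      |      0       |      0      |              0               | 1
 1  |  0  |  0  |  1  ||      0      |          1          |          0           |              0               |      1      |      0      |      1       |      0      |              0               | 0
 1  |  0  |  0  |  0  ||      0      |          1          |          0           |              0               |      0      |      0      |      1       |      0      |              0               | 0
 0  |  1  |  1  |  1  ||      1      |          1          |          0           |              1               |      0      |      0      |      1       |      1      |              1               | 1
 0  |  1  |  1  |  0  ||      1      |          0          |          1           |              1               |      1      |      0      |      1       |      1      |              1               | 1
 0  |  1  |  0  |  1  ||      1      |          1          |          0           |              0               |      1      |      1      |      0       |      0      |              0               | 0
 0  |  1  |  0  |  0  ||      1      |          0          |          1           |              1               |      0      |      1      |      0       |      0      |              0               | 0
 0  |  0  |  1  |  1  ||      1      |          1          |          0           |              1               |      0      |      0      |      1       |      0      |              0               | 1
 0  |  0  |  1  |  0  ||      1      |          0          |          1           |              1               |      1      |      0      |      1       |      0      |              0               | 1
 0  |  0  |  0  |  1  ||      1      |          1          |          0           |              0               |      1      |      1      |      0       |      0      |              0               | 0
 0  |  0  |  0  |  0  ||      1      |          0          |          1           |              1               |      0      |      1      |      0       |      0      |              0               | 0
The formula is true on 8 of the 16 rows.

8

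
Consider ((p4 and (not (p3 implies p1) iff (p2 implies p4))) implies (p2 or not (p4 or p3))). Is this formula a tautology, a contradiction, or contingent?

p1 | p2 | p3 | p4 | (p3 implies p1) | not (p3 implies p1) | (p2 implies p4) | (p4 or p3) | not (p4 or p3) | (p2 or not (p4 or p3)) | φ
-- | -- | -- | -- | --------------- | ------------------- | --------------- | ---------- | -------------- | ---------------------- | -
T  | T  | T  | T  |        T        |          F          |        T        |     T      |       F        |           T            | T
T  | T  | T  | F  |        T        |          F          |        F        |     T      |       F        |           T            | T
T  | T  | F  | T  |        T        |          F          |        T        |     T      |       F        |           T            | T
T  | T  | F  | F  |        T        |          F          |        F        |     F      |       T        |           T            | T
T  | F  | T  | T  |        T        |          F          |        T        |     T      |       F        |           F            | T
T  | F  | T  | F  |        T        |          F          |        T        |     T      |       F        |           F            | T
T  | F  | F  | T  |        T        |          F          |        T        |     T      |       F        |           F            | T
T  | F  | F  | F  |        T        |          F          |        T        |     F      |       T        |           T            | T
F  | T  | T  | T  |        F        |          T          |        T        |     T      |       F        |           T            | T
F  | T  | T  | F  |        F        |          T          |        F        |     T      |       F        |           T            | T
F  | T  | F  | T  |        T        |          F          |        T        |     T      |       F        |           T            | T
F  | T  | F  | F  |        T        |          F          |        F        |     F      |       T        |           T            | T
F  | F  | T  | T  |        F        |          T          |        T        |     T      |       F        |           F            | F
F  | F  | T  | F  |        F        |          T          |        T        |     T      |       F        |           F            | T
F  | F  | F  | T  |        T        |          F          |        T        |     T      |       F        |           F            | T
F  | F  | F  | F  |        T        |          F          |        T        |     F      |       T        |           T            | T
15 of 16 rows are T, so the formula is contingent.

contingent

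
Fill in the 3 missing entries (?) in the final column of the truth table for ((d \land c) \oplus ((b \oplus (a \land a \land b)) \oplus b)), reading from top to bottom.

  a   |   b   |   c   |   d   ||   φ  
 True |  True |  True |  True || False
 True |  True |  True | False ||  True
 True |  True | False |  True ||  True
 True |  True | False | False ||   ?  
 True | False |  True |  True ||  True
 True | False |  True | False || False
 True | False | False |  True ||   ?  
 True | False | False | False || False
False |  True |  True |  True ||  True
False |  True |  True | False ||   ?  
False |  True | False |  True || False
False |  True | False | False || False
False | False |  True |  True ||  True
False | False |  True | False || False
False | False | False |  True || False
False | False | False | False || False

True, False, False

Row a=True, b=True, c=False, d=False: (d \land c) = False, ((b \oplus (a \land a \land b)) \oplus b) = True, so the formula = True.
Row a=True, b=False, c=False, d=True: (d \land c) = False, ((b \oplus (a \land a \land b)) \oplus b) = False, so the formula = False.
Row a=False, b=True, c=True, d=False: (d \land c) = False, ((b \oplus (a \land a \land b)) \oplus b) = False, so the formula = False.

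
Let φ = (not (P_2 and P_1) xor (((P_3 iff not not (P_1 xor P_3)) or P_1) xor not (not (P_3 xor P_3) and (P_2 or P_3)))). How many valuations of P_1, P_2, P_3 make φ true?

4

P_1 | P_2 | P_3 || (P_2 and P_1) | not (P_2 and P_1) | (P_1 xor P_3) | not (P_1 xor P_3) | not not (P_1 xor P_3) | (P_3 xor P_3) | not (P_3 xor P_3) | (P_2 or P_3) | φ
 T  |  T  |  T  ||       T       |         F         |       F       |         T         |           F           |       F       |         T         |      T       | T
 T  |  T  |  F  ||       T       |         F         |       T       |         F         |           T           |       F       |         T         |      T       | T
 T  |  F  |  T  ||       F       |         T         |       F       |         T         |           F           |       F       |         T         |      T       | F
 T  |  F  |  F  ||       F       |         T         |       T       |         F         |           T           |       F       |         T         |      F       | T
 F  |  T  |  T  ||       F       |         T         |       T       |         F         |           T           |       F       |         T         |      T       | F
 F  |  T  |  F  ||       F       |         T         |       F       |         T         |           F           |       F       |         T         |      T       | F
 F  |  F  |  T  ||       F       |         T         |       T       |         F         |           T           |       F       |         T         |      T       | F
 F  |  F  |  F  ||       F       |         T         |       F       |         T         |           F           |       F       |         T         |      F       | T
The formula is true on 4 of the 8 rows.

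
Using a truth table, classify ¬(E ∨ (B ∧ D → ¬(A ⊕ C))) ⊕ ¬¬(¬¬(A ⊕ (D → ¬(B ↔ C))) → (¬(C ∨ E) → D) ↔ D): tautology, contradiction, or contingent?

contingent

A  B  C  D  E  |  φ
1  1  1  1  1  |  1
1  1  1  1  0  |  1
1  1  1  0  1  |  0
1  1  1  0  0  |  0
1  1  0  1  1  |  1
1  1  0  1  0  |  0
1  1  0  0  1  |  0
1  1  0  0  0  |  0
1  0  1  1  1  |  1
1  0  1  1  0  |  1
1  0  1  0  1  |  0
1  0  1  0  0  |  0
1  0  0  1  1  |  1
1  0  0  1  0  |  1
1  0  0  0  1  |  0
1  0  0  0  0  |  0
0  1  1  1  1  |  1
0  1  1  1  0  |  0
0  1  1  0  1  |  0
0  1  1  0  0  |  0
0  1  0  1  1  |  1
0  1  0  1  0  |  1
0  1  0  0  1  |  0
0  1  0  0  0  |  1
0  0  1  1  1  |  1
0  0  1  1  0  |  1
0  0  1  0  1  |  0
0  0  1  0  0  |  0
0  0  0  1  1  |  1
0  0  0  1  0  |  1
0  0  0  0  1  |  0
0  0  0  0  0  |  1
16 of 32 rows are 1, so the formula is contingent.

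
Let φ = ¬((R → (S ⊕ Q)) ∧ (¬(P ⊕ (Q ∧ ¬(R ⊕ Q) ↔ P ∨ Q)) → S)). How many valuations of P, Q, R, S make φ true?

6

  P   |   Q   |   R   |   S   |   φ  
----- | ----- | ----- | ----- | -----
 True |  True |  True |  True |  True
 True |  True |  True | False |  True
 True |  True | False |  True | False
 True |  True | False | False | False
 True | False |  True |  True | False
 True | False |  True | False |  True
 True | False | False |  True | False
 True | False | False | False | False
False |  True |  True |  True |  True
False |  True |  True | False | False
False |  True | False |  True | False
False |  True | False | False |  True
False | False |  True |  True | False
False | False |  True | False |  True
False | False | False |  True | False
False | False | False | False | False
The formula is true on 6 of the 16 rows.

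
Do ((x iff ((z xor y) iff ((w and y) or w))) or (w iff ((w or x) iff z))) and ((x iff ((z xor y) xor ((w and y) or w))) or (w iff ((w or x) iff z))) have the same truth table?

not equivalent

x | y | z | w || φ | ψ
T | T | T | T || T | T
T | T | T | F || T | F
T | T | F | T || T | F
T | T | F | F || T | T
T | F | T | T || T | T
T | F | T | F || F | T
T | F | F | T || F | T
T | F | F | F || T | T
F | T | T | T || T | T
F | T | T | F || T | T
F | T | F | T || F | T
F | T | F | F || T | F
F | F | T | T || T | T
F | F | T | F || T | T
F | F | F | T || T | F
F | F | F | F || F | T
The columns differ at x=T, y=T, z=T, w=F (φ=T, ψ=F), so they are not equivalent.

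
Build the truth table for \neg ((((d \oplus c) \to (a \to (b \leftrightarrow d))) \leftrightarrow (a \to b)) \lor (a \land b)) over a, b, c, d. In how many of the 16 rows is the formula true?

a | b | c | d | φ
- | - | - | - | -
1 | 1 | 1 | 1 | 0
1 | 1 | 1 | 0 | 0
1 | 1 | 0 | 1 | 0
1 | 1 | 0 | 0 | 0
1 | 0 | 1 | 1 | 1
1 | 0 | 1 | 0 | 1
1 | 0 | 0 | 1 | 0
1 | 0 | 0 | 0 | 1
0 | 1 | 1 | 1 | 0
0 | 1 | 1 | 0 | 0
0 | 1 | 0 | 1 | 0
0 | 1 | 0 | 0 | 0
0 | 0 | 1 | 1 | 0
0 | 0 | 1 | 0 | 0
0 | 0 | 0 | 1 | 0
0 | 0 | 0 | 0 | 0
The formula is true on 3 of the 16 rows.

3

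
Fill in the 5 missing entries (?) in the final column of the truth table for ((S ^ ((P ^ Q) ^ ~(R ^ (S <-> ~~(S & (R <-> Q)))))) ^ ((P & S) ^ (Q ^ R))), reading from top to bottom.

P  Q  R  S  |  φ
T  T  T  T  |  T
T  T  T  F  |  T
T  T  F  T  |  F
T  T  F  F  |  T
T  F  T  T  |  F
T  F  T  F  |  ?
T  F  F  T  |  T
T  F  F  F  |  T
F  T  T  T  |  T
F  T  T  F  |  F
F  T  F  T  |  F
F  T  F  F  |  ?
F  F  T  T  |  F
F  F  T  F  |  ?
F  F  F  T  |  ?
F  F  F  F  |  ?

T, F, F, T, F

Row P=T, Q=F, R=T, S=F: (S ^ ((P ^ Q) ^ ~(R ^ (S <-> ~~(S & (R <-> Q)))))) = F, ((P & S) ^ (Q ^ R)) = T, so the formula = T.
Row P=F, Q=T, R=F, S=F: (S ^ ((P ^ Q) ^ ~(R ^ (S <-> ~~(S & (R <-> Q)))))) = T, ((P & S) ^ (Q ^ R)) = T, so the formula = F.
Row P=F, Q=F, R=T, S=F: (S ^ ((P ^ Q) ^ ~(R ^ (S <-> ~~(S & (R <-> Q)))))) = T, ((P & S) ^ (Q ^ R)) = T, so the formula = F.
Row P=F, Q=F, R=F, S=T: (S ^ ((P ^ Q) ^ ~(R ^ (S <-> ~~(S & (R <-> Q)))))) = T, ((P & S) ^ (Q ^ R)) = F, so the formula = T.
Row P=F, Q=F, R=F, S=F: (S ^ ((P ^ Q) ^ ~(R ^ (S <-> ~~(S & (R <-> Q)))))) = F, ((P & S) ^ (Q ^ R)) = F, so the formula = F.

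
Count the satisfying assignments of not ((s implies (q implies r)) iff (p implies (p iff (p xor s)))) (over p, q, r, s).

p  q  r  s  |  φ
T  T  T  T  |  T
T  T  T  F  |  F
T  T  F  T  |  F
T  T  F  F  |  F
T  F  T  T  |  T
T  F  T  F  |  F
T  F  F  T  |  T
T  F  F  F  |  F
F  T  T  T  |  F
F  T  T  F  |  F
F  T  F  T  |  T
F  T  F  F  |  F
F  F  T  T  |  F
F  F  T  F  |  F
F  F  F  T  |  F
F  F  F  F  |  F
The formula is true on 4 of the 16 rows.

4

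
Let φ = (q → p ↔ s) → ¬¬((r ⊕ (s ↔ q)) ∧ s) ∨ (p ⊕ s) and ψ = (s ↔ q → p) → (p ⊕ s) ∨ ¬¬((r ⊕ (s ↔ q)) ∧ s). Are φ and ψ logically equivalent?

p | q | r | s | φ | ψ
- | - | - | - | - | -
1 | 1 | 1 | 1 | 0 | 0
1 | 1 | 1 | 0 | 1 | 1
1 | 1 | 0 | 1 | 1 | 1
1 | 1 | 0 | 0 | 1 | 1
1 | 0 | 1 | 1 | 1 | 1
1 | 0 | 1 | 0 | 1 | 1
1 | 0 | 0 | 1 | 0 | 0
1 | 0 | 0 | 0 | 1 | 1
0 | 1 | 1 | 1 | 1 | 1
0 | 1 | 1 | 0 | 0 | 0
0 | 1 | 0 | 1 | 1 | 1
0 | 1 | 0 | 0 | 0 | 0
0 | 0 | 1 | 1 | 1 | 1
0 | 0 | 1 | 0 | 1 | 1
0 | 0 | 0 | 1 | 1 | 1
0 | 0 | 0 | 0 | 1 | 1
The columns for φ and ψ agree on every row, so they are logically equivalent.

equivalent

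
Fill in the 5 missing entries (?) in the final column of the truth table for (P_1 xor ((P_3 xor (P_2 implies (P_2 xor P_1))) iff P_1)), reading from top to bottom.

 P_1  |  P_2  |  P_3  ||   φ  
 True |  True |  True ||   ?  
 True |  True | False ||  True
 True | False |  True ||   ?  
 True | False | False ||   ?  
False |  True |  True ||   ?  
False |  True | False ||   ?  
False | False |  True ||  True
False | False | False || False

Row P_1=True, P_2=True, P_3=True: ((P_3 xor (P_2 implies (P_2 xor P_1))) iff P_1) = True, so the formula = False.
Row P_1=True, P_2=False, P_3=True: ((P_3 xor (P_2 implies (P_2 xor P_1))) iff P_1) = False, so the formula = True.
Row P_1=True, P_2=False, P_3=False: ((P_3 xor (P_2 implies (P_2 xor P_1))) iff P_1) = True, so the formula = False.
Row P_1=False, P_2=True, P_3=True: ((P_3 xor (P_2 implies (P_2 xor P_1))) iff P_1) = True, so the formula = True.
Row P_1=False, P_2=True, P_3=False: ((P_3 xor (P_2 implies (P_2 xor P_1))) iff P_1) = False, so the formula = False.

False, True, False, True, False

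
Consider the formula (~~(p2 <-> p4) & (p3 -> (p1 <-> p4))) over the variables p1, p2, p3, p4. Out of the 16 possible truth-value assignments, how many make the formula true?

6

p1 | p2 | p3 | p4 | φ
-- | -- | -- | -- | -
T  | T  | T  | T  | T
T  | T  | T  | F  | F
T  | T  | F  | T  | T
T  | T  | F  | F  | F
T  | F  | T  | T  | F
T  | F  | T  | F  | F
T  | F  | F  | T  | F
T  | F  | F  | F  | T
F  | T  | T  | T  | F
F  | T  | T  | F  | F
F  | T  | F  | T  | T
F  | T  | F  | F  | F
F  | F  | T  | T  | F
F  | F  | T  | F  | T
F  | F  | F  | T  | F
F  | F  | F  | F  | T
The formula is true on 6 of the 16 rows.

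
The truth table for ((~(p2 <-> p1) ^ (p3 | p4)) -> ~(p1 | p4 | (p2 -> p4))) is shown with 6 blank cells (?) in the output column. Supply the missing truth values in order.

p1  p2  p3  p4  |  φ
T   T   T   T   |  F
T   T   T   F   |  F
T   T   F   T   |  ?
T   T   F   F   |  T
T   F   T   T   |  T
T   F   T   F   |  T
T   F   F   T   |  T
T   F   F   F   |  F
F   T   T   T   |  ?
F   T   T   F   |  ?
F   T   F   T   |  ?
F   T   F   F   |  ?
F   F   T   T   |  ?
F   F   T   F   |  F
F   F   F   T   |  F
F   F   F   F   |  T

Row p1=T, p2=T, p3=F, p4=T: (~(p2 <-> p1) ^ (p3 | p4)) = T, ~(p1 | p4 | (p2 -> p4)) = F, so the formula = F.
Row p1=F, p2=T, p3=T, p4=T: (~(p2 <-> p1) ^ (p3 | p4)) = F, ~(p1 | p4 | (p2 -> p4)) = F, so the formula = T.
Row p1=F, p2=T, p3=T, p4=F: (~(p2 <-> p1) ^ (p3 | p4)) = F, ~(p1 | p4 | (p2 -> p4)) = T, so the formula = T.
Row p1=F, p2=T, p3=F, p4=T: (~(p2 <-> p1) ^ (p3 | p4)) = F, ~(p1 | p4 | (p2 -> p4)) = F, so the formula = T.
Row p1=F, p2=T, p3=F, p4=F: (~(p2 <-> p1) ^ (p3 | p4)) = T, ~(p1 | p4 | (p2 -> p4)) = T, so the formula = T.
Row p1=F, p2=F, p3=T, p4=T: (~(p2 <-> p1) ^ (p3 | p4)) = T, ~(p1 | p4 | (p2 -> p4)) = F, so the formula = F.

F, T, T, T, T, F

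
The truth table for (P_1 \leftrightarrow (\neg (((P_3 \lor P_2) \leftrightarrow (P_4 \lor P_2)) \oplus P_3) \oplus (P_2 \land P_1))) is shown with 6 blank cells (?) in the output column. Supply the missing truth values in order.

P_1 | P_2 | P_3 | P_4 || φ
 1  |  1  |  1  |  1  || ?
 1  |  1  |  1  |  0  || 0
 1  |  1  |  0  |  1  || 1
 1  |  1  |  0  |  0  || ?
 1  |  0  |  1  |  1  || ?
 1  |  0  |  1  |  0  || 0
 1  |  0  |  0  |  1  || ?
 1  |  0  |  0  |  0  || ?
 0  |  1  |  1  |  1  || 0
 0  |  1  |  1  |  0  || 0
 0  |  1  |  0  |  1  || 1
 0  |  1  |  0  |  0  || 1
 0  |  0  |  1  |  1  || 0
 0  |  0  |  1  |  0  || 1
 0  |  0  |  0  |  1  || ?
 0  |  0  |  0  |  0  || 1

0, 1, 1, 1, 0, 0

Row P_1=1, P_2=1, P_3=1, P_4=1: (\neg (((P_3 \lor P_2) \leftrightarrow (P_4 \lor P_2)) \oplus P_3) \oplus (P_2 \land P_1)) = 0, so the formula = 0.
Row P_1=1, P_2=1, P_3=0, P_4=0: (\neg (((P_3 \lor P_2) \leftrightarrow (P_4 \lor P_2)) \oplus P_3) \oplus (P_2 \land P_1)) = 1, so the formula = 1.
Row P_1=1, P_2=0, P_3=1, P_4=1: (\neg (((P_3 \lor P_2) \leftrightarrow (P_4 \lor P_2)) \oplus P_3) \oplus (P_2 \land P_1)) = 1, so the formula = 1.
Row P_1=1, P_2=0, P_3=0, P_4=1: (\neg (((P_3 \lor P_2) \leftrightarrow (P_4 \lor P_2)) \oplus P_3) \oplus (P_2 \land P_1)) = 1, so the formula = 1.
Row P_1=1, P_2=0, P_3=0, P_4=0: (\neg (((P_3 \lor P_2) \leftrightarrow (P_4 \lor P_2)) \oplus P_3) \oplus (P_2 \land P_1)) = 0, so the formula = 0.
Row P_1=0, P_2=0, P_3=0, P_4=1: (\neg (((P_3 \lor P_2) \leftrightarrow (P_4 \lor P_2)) \oplus P_3) \oplus (P_2 \land P_1)) = 1, so the formula = 0.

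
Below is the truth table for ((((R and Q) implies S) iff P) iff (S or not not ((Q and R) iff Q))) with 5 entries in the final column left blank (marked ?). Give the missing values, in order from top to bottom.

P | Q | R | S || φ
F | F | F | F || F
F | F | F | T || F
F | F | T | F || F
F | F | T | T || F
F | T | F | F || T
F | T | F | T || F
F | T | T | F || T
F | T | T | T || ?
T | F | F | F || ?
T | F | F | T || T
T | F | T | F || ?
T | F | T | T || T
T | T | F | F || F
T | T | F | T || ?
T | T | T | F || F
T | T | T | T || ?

F, T, T, T, T

Row P=F, Q=T, R=T, S=T: (((R and Q) implies S) iff P) = F, (S or not not ((Q and R) iff Q)) = T, so the formula = F.
Row P=T, Q=F, R=F, S=F: (((R and Q) implies S) iff P) = T, (S or not not ((Q and R) iff Q)) = T, so the formula = T.
Row P=T, Q=F, R=T, S=F: (((R and Q) implies S) iff P) = T, (S or not not ((Q and R) iff Q)) = T, so the formula = T.
Row P=T, Q=T, R=F, S=T: (((R and Q) implies S) iff P) = T, (S or not not ((Q and R) iff Q)) = T, so the formula = T.
Row P=T, Q=T, R=T, S=T: (((R and Q) implies S) iff P) = T, (S or not not ((Q and R) iff Q)) = T, so the formula = T.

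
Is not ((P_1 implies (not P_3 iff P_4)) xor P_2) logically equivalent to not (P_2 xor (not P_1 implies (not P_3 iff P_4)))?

not equivalent

P_1 | P_2 | P_3 | P_4 | φ | ψ
--- | --- | --- | --- | - | -
 0  |  0  |  0  |  0  | 0 | 1
 0  |  0  |  0  |  1  | 0 | 0
 0  |  0  |  1  |  0  | 0 | 0
 0  |  0  |  1  |  1  | 0 | 1
 0  |  1  |  0  |  0  | 1 | 0
 0  |  1  |  0  |  1  | 1 | 1
 0  |  1  |  1  |  0  | 1 | 1
 0  |  1  |  1  |  1  | 1 | 0
 1  |  0  |  0  |  0  | 1 | 0
 1  |  0  |  0  |  1  | 0 | 0
 1  |  0  |  1  |  0  | 0 | 0
 1  |  0  |  1  |  1  | 1 | 0
 1  |  1  |  0  |  0  | 0 | 1
 1  |  1  |  0  |  1  | 1 | 1
 1  |  1  |  1  |  0  | 1 | 1
 1  |  1  |  1  |  1  | 0 | 1
The columns differ at P_1=0, P_2=0, P_3=0, P_4=0 (φ=0, ψ=1), so they are not equivalent.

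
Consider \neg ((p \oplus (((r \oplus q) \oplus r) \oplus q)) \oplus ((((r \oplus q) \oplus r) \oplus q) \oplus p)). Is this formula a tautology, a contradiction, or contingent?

p  q  r  |  (r \oplus q)  ((r \oplus q) \oplus r)  φ
T  T  T  |       F                   T             T
T  T  F  |       T                   T             T
T  F  T  |       T                   F             T
T  F  F  |       F                   F             T
F  T  T  |       F                   T             T
F  T  F  |       T                   T             T
F  F  T  |       T                   F             T
F  F  F  |       F                   F             T
Every row is T, so the formula is a tautology.

tautology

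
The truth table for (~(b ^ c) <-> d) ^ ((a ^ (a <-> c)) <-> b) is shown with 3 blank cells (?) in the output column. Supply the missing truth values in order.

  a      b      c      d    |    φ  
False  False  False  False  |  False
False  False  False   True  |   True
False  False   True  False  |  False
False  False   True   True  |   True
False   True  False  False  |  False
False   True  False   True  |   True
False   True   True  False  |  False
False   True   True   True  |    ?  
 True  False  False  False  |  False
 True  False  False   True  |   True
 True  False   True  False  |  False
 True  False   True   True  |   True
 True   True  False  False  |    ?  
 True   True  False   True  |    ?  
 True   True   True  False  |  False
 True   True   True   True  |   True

Row a=False, b=True, c=True, d=True: (~(b ^ c) <-> d) = True, ((a ^ (a <-> c)) <-> b) = False, so the formula = True.
Row a=True, b=True, c=False, d=False: (~(b ^ c) <-> d) = True, ((a ^ (a <-> c)) <-> b) = True, so the formula = False.
Row a=True, b=True, c=False, d=True: (~(b ^ c) <-> d) = False, ((a ^ (a <-> c)) <-> b) = True, so the formula = True.

True, False, True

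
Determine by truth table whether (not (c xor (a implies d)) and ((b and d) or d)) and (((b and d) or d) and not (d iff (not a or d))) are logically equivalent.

not equivalent

  a   |   b   |   c   |   d   ||   φ   |   ψ  
False | False | False | False || False | False
False | False | False |  True || False | False
False | False |  True | False || False | False
False | False |  True |  True ||  True | False
False |  True | False | False || False | False
False |  True | False |  True || False | False
False |  True |  True | False || False | False
False |  True |  True |  True ||  True | False
 True | False | False | False || False | False
 True | False | False |  True || False | False
 True | False |  True | False || False | False
 True | False |  True |  True ||  True | False
 True |  True | False | False || False | False
 True |  True | False |  True || False | False
 True |  True |  True | False || False | False
 True |  True |  True |  True ||  True | False
The columns differ at a=False, b=False, c=True, d=True (φ=True, ψ=False), so they are not equivalent.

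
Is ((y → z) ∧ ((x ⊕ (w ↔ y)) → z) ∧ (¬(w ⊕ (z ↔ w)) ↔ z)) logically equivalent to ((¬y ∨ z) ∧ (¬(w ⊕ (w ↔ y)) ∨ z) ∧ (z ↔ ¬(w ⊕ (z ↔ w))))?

not equivalent

x | y | z | w | φ | ψ
- | - | - | - | - | -
F | F | F | F | F | F
F | F | F | T | T | F
F | F | T | F | T | T
F | F | T | T | T | T
F | T | F | F | F | F
F | T | F | T | F | F
F | T | T | F | T | T
F | T | T | T | T | T
T | F | F | F | T | F
T | F | F | T | F | F
T | F | T | F | T | T
T | F | T | T | T | T
T | T | F | F | F | F
T | T | F | T | F | F
T | T | T | F | T | T
T | T | T | T | T | T
The columns differ at x=F, y=F, z=F, w=T (φ=T, ψ=F), so they are not equivalent.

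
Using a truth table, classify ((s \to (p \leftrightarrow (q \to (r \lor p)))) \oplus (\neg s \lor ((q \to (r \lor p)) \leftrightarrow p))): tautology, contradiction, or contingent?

contradiction

p | q | r | s || φ
1 | 1 | 1 | 1 || 0
1 | 1 | 1 | 0 || 0
1 | 1 | 0 | 1 || 0
1 | 1 | 0 | 0 || 0
1 | 0 | 1 | 1 || 0
1 | 0 | 1 | 0 || 0
1 | 0 | 0 | 1 || 0
1 | 0 | 0 | 0 || 0
0 | 1 | 1 | 1 || 0
0 | 1 | 1 | 0 || 0
0 | 1 | 0 | 1 || 0
0 | 1 | 0 | 0 || 0
0 | 0 | 1 | 1 || 0
0 | 0 | 1 | 0 || 0
0 | 0 | 0 | 1 || 0
0 | 0 | 0 | 0 || 0
Every row is 0, so the formula is a contradiction.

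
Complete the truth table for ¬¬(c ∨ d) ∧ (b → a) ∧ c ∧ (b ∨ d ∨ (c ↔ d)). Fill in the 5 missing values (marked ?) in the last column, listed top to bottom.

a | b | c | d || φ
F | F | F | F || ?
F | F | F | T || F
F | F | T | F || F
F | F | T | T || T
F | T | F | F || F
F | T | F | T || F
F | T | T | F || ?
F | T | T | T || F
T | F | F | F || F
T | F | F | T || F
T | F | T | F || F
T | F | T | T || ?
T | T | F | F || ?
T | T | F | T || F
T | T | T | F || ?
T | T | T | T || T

F, F, T, F, T

Row a=F, b=F, c=F, d=F: ¬¬(c ∨ d) = F, (b → a) = T, (b ∨ d ∨ (c ↔ d)) = T, so the formula = F.
Row a=F, b=T, c=T, d=F: ¬¬(c ∨ d) = T, (b → a) = F, (b ∨ d ∨ (c ↔ d)) = T, so the formula = F.
Row a=T, b=F, c=T, d=T: ¬¬(c ∨ d) = T, (b → a) = T, (b ∨ d ∨ (c ↔ d)) = T, so the formula = T.
Row a=T, b=T, c=F, d=F: ¬¬(c ∨ d) = F, (b → a) = T, (b ∨ d ∨ (c ↔ d)) = T, so the formula = F.
Row a=T, b=T, c=T, d=F: ¬¬(c ∨ d) = T, (b → a) = T, (b ∨ d ∨ (c ↔ d)) = T, so the formula = T.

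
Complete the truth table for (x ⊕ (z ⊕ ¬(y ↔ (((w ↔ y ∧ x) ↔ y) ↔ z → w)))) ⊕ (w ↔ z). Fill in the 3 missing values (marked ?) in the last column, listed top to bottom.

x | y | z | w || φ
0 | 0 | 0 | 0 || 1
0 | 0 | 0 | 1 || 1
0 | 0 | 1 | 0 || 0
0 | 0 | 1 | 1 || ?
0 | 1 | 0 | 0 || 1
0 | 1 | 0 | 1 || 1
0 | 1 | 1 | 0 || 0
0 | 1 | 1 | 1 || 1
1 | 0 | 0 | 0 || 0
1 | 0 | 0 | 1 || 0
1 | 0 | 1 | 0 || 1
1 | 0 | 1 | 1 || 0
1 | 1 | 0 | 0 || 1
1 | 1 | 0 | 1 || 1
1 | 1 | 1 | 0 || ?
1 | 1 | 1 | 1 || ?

1, 0, 1

Row x=0, y=0, z=1, w=1: (x ⊕ (z ⊕ ¬(y ↔ (((w ↔ y ∧ x) ↔ y) ↔ z → w)))) = 0, (w ↔ z) = 1, so the formula = 1.
Row x=1, y=1, z=1, w=0: (x ⊕ (z ⊕ ¬(y ↔ (((w ↔ y ∧ x) ↔ y) ↔ z → w)))) = 0, (w ↔ z) = 0, so the formula = 0.
Row x=1, y=1, z=1, w=1: (x ⊕ (z ⊕ ¬(y ↔ (((w ↔ y ∧ x) ↔ y) ↔ z → w)))) = 0, (w ↔ z) = 1, so the formula = 1.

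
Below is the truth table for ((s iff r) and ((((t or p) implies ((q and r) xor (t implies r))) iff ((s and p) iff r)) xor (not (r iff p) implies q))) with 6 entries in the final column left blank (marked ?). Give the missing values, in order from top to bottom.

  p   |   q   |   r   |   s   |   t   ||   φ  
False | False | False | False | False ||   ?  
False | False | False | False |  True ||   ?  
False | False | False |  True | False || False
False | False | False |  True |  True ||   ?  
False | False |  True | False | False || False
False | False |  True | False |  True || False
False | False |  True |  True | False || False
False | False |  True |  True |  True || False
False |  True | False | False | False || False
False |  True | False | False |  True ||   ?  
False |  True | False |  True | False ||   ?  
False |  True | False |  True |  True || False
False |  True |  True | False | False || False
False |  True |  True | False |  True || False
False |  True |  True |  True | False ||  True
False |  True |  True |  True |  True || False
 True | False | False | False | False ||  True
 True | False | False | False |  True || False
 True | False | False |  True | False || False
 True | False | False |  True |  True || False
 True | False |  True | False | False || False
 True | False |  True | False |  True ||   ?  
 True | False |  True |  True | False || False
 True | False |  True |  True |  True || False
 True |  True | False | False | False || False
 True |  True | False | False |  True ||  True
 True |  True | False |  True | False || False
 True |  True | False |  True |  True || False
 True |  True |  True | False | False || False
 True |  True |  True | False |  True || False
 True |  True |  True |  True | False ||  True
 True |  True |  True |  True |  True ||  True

Row p=False, q=False, r=False, s=False, t=False: (s iff r) = True, ((((t or p) implies ((q and r) xor (t implies r))) iff ((s and p) iff r)) xor (not (r iff p) implies q)) = False, so the formula = False.
Row p=False, q=False, r=False, s=False, t=True: (s iff r) = True, ((((t or p) implies ((q and r) xor (t implies r))) iff ((s and p) iff r)) xor (not (r iff p) implies q)) = True, so the formula = True.
Row p=False, q=False, r=False, s=True, t=True: (s iff r) = False, ((((t or p) implies ((q and r) xor (t implies r))) iff ((s and p) iff r)) xor (not (r iff p) implies q)) = True, so the formula = False.
Row p=False, q=True, r=False, s=False, t=True: (s iff r) = True, ((((t or p) implies ((q and r) xor (t implies r))) iff ((s and p) iff r)) xor (not (r iff p) implies q)) = True, so the formula = True.
Row p=False, q=True, r=False, s=True, t=False: (s iff r) = False, ((((t or p) implies ((q and r) xor (t implies r))) iff ((s and p) iff r)) xor (not (r iff p) implies q)) = False, so the formula = False.
Row p=True, q=False, r=True, s=False, t=True: (s iff r) = False, ((((t or p) implies ((q and r) xor (t implies r))) iff ((s and p) iff r)) xor (not (r iff p) implies q)) = True, so the formula = False.

False, True, False, True, False, False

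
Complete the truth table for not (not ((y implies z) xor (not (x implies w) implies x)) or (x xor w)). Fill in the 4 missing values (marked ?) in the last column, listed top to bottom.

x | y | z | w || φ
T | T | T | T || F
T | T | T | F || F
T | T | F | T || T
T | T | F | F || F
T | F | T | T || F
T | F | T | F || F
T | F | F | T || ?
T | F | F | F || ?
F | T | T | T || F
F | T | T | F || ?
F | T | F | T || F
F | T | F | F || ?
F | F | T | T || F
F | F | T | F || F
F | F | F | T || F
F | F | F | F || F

Row x=T, y=F, z=F, w=T: not ((y implies z) xor (not (x implies w) implies x)) = T, (x xor w) = F, (not ((y implies z) xor (not (x implies w) implies x)) or (x xor w)) = T, so the formula = F.
Row x=T, y=F, z=F, w=F: not ((y implies z) xor (not (x implies w) implies x)) = T, (x xor w) = T, (not ((y implies z) xor (not (x implies w) implies x)) or (x xor w)) = T, so the formula = F.
Row x=F, y=T, z=T, w=F: not ((y implies z) xor (not (x implies w) implies x)) = T, (x xor w) = F, (not ((y implies z) xor (not (x implies w) implies x)) or (x xor w)) = T, so the formula = F.
Row x=F, y=T, z=F, w=F: not ((y implies z) xor (not (x implies w) implies x)) = F, (x xor w) = F, (not ((y implies z) xor (not (x implies w) implies x)) or (x xor w)) = F, so the formula = T.

F, F, F, T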